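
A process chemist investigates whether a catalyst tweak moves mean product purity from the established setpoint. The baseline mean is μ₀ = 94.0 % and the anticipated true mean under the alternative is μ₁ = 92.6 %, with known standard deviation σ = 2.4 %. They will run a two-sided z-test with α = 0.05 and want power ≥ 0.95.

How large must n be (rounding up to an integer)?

n = 39

Standardized effect: d = |μ₁ − μ₀| / σ = |92.6 − 94.0| / 2.4 = 0.5833
Set Φ(δ − 1.960) = 0.95; then δ − 1.960 = Φ⁻¹(0.95) = 1.645, giving δ = 3.605.
(For δ > 0 the lower-tail rejection region contributes negligibly to power, so the one-term inversion is standard.)
δ = d·√n ⇒ n = (δ/d)² = (3.605 / 0.5833)² = 38.19.
Round up to the next whole unit.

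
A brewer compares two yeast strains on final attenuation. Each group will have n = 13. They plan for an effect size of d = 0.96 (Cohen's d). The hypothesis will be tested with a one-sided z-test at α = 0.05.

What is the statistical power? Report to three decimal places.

Noncentrality parameter: δ = d·√(n/2) = 0.96 × √(13/2) = 2.4475
One-sided α = 0.05 → critical value z_{0.05} = 1.645.
Power = P(Z > 1.645 − δ) = Φ(0.803) = 0.7889.

Power ≈ 0.789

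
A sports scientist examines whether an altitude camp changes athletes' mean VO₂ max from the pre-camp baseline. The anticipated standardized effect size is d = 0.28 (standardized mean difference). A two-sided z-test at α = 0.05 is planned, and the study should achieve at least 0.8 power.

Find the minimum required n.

n = 101

For power 0.8 need Φ(δ − z_{0.025}) = 0.8, so δ = z_{0.025} + z_{0.20} = 1.960 + 0.842 = 2.802.
(The Φ(−δ − z_{α/2}) term is vanishingly small for δ > 0 and is dropped in the standard sample-size formula.)
δ = d·√n ⇒ n = (δ/d)² = (2.802 / 0.28)² = 100.11.
Rounding up, n = 101.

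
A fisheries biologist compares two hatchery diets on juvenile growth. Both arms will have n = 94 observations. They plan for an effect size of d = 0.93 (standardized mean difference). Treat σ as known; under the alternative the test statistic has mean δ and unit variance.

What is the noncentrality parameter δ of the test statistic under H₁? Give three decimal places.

δ ≈ 6.376

δ = d·√(n/2) = 0.93 × √(94/2) = 6.3758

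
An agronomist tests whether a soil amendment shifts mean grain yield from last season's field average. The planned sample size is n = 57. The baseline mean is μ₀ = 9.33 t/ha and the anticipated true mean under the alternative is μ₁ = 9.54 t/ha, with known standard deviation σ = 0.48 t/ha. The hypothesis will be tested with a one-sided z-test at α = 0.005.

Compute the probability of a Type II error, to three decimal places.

β ≈ 0.234

Standardized effect: d = |μ₁ − μ₀| / σ = |9.54 − 9.33| / 0.48 = 0.4375
Noncentrality parameter: δ = d·√n = 0.4375 × √57 = 3.3031
Critical value for a one-sided test at α = 0.005: z_α = 2.576.
Power = P(Z > 2.576 − δ) = Φ(0.727) = 0.7665.
Type II error: β = 1 − power = 1 − 0.7665 = 0.2335.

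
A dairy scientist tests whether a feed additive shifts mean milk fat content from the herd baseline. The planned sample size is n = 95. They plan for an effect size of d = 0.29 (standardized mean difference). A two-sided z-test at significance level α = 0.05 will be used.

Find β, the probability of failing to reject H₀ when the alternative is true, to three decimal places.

Noncentrality parameter: δ = d·√n = 0.29 × √95 = 2.8266
Critical value for a two-sided test at α = 0.05: z_{α/2} = 1.960.
Power = Φ(δ − 1.960) + Φ(−δ − 1.960) = Φ(0.867) + Φ(-4.787) = 0.8069 + 0.0000 = 0.8069.
Type II error: β = 1 − power = 1 − 0.8069 = 0.1931.

β ≈ 0.193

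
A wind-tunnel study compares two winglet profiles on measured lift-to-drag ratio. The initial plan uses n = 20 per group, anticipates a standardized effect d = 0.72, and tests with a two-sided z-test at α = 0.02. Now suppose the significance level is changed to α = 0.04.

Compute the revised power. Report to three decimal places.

δ = d·√(n/2) = 0.72 × √(20/2) = 2.2768 (unchanged). New critical value: z_{0.02} = 2.054.
Revised power = Φ(δ − 2.054) + Φ(−δ − 2.054) = Φ(0.223) + Φ(-4.331) = 0.5883 + 0.0000 = 0.5883.

Power ≈ 0.588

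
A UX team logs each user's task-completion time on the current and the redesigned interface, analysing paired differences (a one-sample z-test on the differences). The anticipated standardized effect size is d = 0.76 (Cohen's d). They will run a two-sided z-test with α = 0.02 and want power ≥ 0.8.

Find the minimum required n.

Set Φ(δ − 2.326) = 0.8; then δ − 2.326 = Φ⁻¹(0.8) = 0.842, giving δ = 3.168.
(For δ > 0 the lower-tail rejection region contributes negligibly to power, so the one-term inversion is standard.)
δ = d·√n ⇒ n = (δ/d)² = (3.168 / 0.76)² = 17.38.
Rounding up, n = 18.

n = 18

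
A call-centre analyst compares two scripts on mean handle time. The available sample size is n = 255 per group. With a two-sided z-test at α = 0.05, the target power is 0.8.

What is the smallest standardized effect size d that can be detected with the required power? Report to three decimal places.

Required noncentrality: δ = z_{0.025} + z_{0.20} = 1.960 + 0.842 = 2.802.
(The second rejection-region term Φ(−δ − z_{α/2}) is negligible and dropped.)
δ = d·√(n/2) ⇒ d = δ/√(n/2) = 2.802/√(255/2) = 0.2481.

d ≈ 0.248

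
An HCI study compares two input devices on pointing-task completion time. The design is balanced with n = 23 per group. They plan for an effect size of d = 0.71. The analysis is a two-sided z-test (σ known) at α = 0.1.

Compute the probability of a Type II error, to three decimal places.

Noncentrality parameter: δ = d·√(n/2) = 0.71 × √(23/2) = 2.4077
Critical value for a two-sided test at α = 0.1: z_{α/2} = 1.645.
Power = Φ(δ − 1.645) + Φ(−δ − 1.645) = Φ(0.763) + Φ(-4.053) = 0.7772 + 0.0000 = 0.7773.
Type II error: β = 1 − power = 1 − 0.7773 = 0.2227.

β ≈ 0.223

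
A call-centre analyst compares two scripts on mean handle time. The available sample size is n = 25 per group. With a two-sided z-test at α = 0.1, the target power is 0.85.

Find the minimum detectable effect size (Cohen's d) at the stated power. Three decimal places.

Need Φ(δ − 1.645) = 0.85, so δ = 1.645 + 1.036 = 2.681.
(The second rejection-region term Φ(−δ − z_{α/2}) is negligible and dropped.)
δ = d·√(n/2) ⇒ d = δ/√(n/2) = 2.681/√(25/2) = 0.7584.

d ≈ 0.758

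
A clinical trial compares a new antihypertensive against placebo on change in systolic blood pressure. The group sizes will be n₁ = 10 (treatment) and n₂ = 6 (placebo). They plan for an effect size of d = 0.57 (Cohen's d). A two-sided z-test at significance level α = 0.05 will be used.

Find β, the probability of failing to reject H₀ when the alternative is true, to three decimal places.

β ≈ 0.803

Noncentrality parameter: δ = d / √(1/n₁ + 1/n₂) = 0.57 / √(1/10 + 1/6) = 1.1038
Two-sided α = 0.05 → critical value z_{0.025} = 1.960.
Power = Φ(δ − 1.960) + Φ(−δ − 1.960) = Φ(-0.856) + Φ(-3.064) = 0.1960 + 0.0011 = 0.1970.
Type II error: β = 1 − power = 1 − 0.1970 = 0.8030.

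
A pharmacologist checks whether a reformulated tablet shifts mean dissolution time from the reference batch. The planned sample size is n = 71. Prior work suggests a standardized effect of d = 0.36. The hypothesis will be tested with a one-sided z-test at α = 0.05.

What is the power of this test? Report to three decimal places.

Power ≈ 0.918

Noncentrality parameter: λ = d·√n = 0.36 × √71 = 3.0334
Critical value for a one-sided test at α = 0.05: z_α = 1.645.
Power = P(Z > 1.645 − λ) = Φ(1.389) = 0.9175.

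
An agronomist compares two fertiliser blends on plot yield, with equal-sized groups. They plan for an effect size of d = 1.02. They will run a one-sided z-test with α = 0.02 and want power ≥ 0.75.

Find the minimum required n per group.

Set Φ(δ − 2.054) = 0.75; then δ − 2.054 = Φ⁻¹(0.75) = 0.674, giving δ = 2.728.
δ = d·√(n/2) ⇒ n = 2(δ/d)² = 2 × (2.728 / 1.02)² = 14.31.
Rounding up, n = 15 per group.

n = 15 per group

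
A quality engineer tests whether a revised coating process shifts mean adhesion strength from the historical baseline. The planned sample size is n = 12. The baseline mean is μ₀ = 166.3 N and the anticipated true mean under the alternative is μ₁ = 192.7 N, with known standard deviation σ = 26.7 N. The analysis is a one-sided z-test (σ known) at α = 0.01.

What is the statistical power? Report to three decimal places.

Standardized effect: d = |μ₁ − μ₀| / σ = |192.7 − 166.3| / 26.7 = 0.9888
Noncentrality parameter: δ = d·√n = 0.9888 × √12 = 3.4252
One-sided α = 0.01 → critical value z_{0.01} = 2.326.
Power = P(Z > 2.326 − δ) = Φ(1.099) = 0.8641.

Power ≈ 0.864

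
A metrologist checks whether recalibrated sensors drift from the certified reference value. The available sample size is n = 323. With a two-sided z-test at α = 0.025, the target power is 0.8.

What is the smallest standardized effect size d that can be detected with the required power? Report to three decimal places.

d ≈ 0.172

Need Φ(δ − 2.241) = 0.8, so δ = 2.241 + 0.842 = 3.083.
(Lower-tail contribution to power is negligible for δ > 0.)
δ = d·√n ⇒ d = δ/√n = 3.083/√323 = 0.1715.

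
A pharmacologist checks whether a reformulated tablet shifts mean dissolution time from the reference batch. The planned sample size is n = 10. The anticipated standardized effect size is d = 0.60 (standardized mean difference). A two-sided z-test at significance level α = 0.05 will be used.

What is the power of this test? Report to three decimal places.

Noncentrality parameter: δ = d·√n = 0.60 × √10 = 1.8974
Critical value for a two-sided test at α = 0.05: z_{α/2} = 1.960.
Power = Φ(δ − 1.960) + Φ(−δ − 1.960) = Φ(-0.063) + Φ(-3.857) = 0.4750 + 0.0001 = 0.4751.

Power ≈ 0.475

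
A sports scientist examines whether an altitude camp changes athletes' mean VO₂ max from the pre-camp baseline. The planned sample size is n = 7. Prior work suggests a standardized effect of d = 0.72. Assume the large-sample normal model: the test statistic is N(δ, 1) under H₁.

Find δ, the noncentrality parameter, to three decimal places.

δ = d·√n = 0.72 × √7 = 1.9049

δ ≈ 1.905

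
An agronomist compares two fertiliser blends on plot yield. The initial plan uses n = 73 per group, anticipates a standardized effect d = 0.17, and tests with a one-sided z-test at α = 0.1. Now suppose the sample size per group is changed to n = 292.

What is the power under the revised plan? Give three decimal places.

Power ≈ 0.780

With n = 292 per group: δ = d·√(n/2) = 0.17 × √(292/2) = 2.0541. Critical value z_{0.1} = 1.282.
Revised power = P(Z > 1.282 − δ) = Φ(0.773) = 0.7801.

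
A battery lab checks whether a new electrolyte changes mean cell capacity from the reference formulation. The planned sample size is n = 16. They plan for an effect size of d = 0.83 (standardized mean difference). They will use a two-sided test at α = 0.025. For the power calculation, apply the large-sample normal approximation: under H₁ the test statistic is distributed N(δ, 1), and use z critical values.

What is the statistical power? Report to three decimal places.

Power ≈ 0.860

Noncentrality parameter: δ = d·√n = 0.83 × √16 = 3.3200
Two-sided α = 0.025 → critical value z_{0.0125} = 2.241.
Power = Φ(δ − 2.241) + Φ(−δ − 2.241) = Φ(1.079) + Φ(-5.561) = 0.8596 + 0.0000 = 0.8596.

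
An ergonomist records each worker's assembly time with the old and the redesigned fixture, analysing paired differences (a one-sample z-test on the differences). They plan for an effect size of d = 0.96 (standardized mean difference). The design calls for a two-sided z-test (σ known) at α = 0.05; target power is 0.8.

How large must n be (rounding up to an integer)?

n = 9

For power 0.8 need Φ(δ − z_{0.025}) = 0.8, so δ = z_{0.025} + z_{0.20} = 1.960 + 0.842 = 2.802.
(The Φ(−δ − z_{α/2}) term is vanishingly small for δ > 0 and is dropped in the standard sample-size formula.)
δ = d·√n ⇒ n = (δ/d)² = (2.802 / 0.96)² = 8.52.
Rounding up, n = 9.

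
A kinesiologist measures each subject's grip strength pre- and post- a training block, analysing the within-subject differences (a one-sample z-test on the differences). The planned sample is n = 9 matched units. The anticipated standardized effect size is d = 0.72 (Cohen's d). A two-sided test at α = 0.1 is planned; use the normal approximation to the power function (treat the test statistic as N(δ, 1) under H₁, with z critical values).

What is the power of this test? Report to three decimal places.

Noncentrality parameter: δ = d·√n = 0.72 × √9 = 2.1600
Critical value for a two-sided test at α = 0.1: z_{α/2} = 1.645.
Power = Φ(δ − 1.645) + Φ(−δ − 1.645) = Φ(0.515) + Φ(-3.805) = 0.6968 + 0.0001 = 0.6968.

Power ≈ 0.697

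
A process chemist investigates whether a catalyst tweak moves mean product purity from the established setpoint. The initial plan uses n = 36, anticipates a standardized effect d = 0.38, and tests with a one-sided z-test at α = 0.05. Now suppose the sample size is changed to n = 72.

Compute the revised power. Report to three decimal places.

Power ≈ 0.943

With n = 72: δ = d·√n = 0.38 × √72 = 3.2244. Critical value z_{0.05} = 1.645.
Revised power = P(Z > 1.645 − δ) = Φ(1.580) = 0.9429.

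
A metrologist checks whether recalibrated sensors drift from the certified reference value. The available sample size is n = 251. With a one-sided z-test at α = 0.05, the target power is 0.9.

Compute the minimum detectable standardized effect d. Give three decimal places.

d ≈ 0.185

Need Φ(δ − 1.645) = 0.9, so δ = 1.645 + 1.282 = 2.926.
δ = d·√n ⇒ d = δ/√n = 2.926/√251 = 0.1847.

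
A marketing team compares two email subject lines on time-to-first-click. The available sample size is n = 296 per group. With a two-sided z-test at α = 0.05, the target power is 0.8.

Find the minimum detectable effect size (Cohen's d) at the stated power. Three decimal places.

Need Φ(δ − 1.960) = 0.8, so δ = 1.960 + 0.842 = 2.802.
(The second rejection-region term Φ(−δ − z_{α/2}) is negligible and dropped.)
δ = d·√(n/2) ⇒ d = δ/√(n/2) = 2.802/√(296/2) = 0.2303.

d ≈ 0.230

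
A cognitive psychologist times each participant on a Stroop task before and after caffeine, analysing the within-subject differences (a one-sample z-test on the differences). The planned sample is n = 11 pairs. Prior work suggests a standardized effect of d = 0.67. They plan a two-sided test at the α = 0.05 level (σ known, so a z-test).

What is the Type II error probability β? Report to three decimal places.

β ≈ 0.397

Noncentrality parameter: δ = d·√n = 0.67 × √11 = 2.2221
Two-sided α = 0.05 → critical value z_{0.025} = 1.960.
Power = Φ(δ − 1.960) + Φ(−δ − 1.960) = Φ(0.262) + Φ(-4.182) = 0.6034 + 0.0000 = 0.6034.
Type II error: β = 1 − power = 1 − 0.6034 = 0.3966.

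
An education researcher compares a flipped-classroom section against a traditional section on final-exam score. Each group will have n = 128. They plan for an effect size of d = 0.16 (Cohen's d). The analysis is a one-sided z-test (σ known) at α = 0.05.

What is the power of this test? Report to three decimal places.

Noncentrality parameter: λ = d·√(n/2) = 0.16 × √(128/2) = 1.2800
One-sided α = 0.05 → critical value z_{0.05} = 1.645.
Power = Φ(λ − 1.645) = Φ(-0.365) = 0.3576.

Power ≈ 0.358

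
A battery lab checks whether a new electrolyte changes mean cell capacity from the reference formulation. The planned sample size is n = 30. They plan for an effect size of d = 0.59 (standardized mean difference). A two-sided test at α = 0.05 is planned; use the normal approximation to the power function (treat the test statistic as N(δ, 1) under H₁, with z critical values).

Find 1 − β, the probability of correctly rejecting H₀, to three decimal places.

Noncentrality parameter: δ = d·√n = 0.59 × √30 = 3.2316
Two-sided α = 0.05 → critical value z_{0.025} = 1.960.
Power = Φ(δ − 1.960) + Φ(−δ − 1.960) = Φ(1.272) + Φ(-5.192) = 0.8982 + 0.0000 = 0.8982.

Power ≈ 0.898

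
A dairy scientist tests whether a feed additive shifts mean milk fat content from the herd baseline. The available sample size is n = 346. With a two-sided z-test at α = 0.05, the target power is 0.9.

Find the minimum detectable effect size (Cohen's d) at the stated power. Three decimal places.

d ≈ 0.174

Required noncentrality: δ = z_{0.025} + z_{0.10} = 1.960 + 1.282 = 3.242.
(Lower-tail contribution to power is negligible for δ > 0.)
δ = d·√n ⇒ d = δ/√n = 3.242/√346 = 0.1743.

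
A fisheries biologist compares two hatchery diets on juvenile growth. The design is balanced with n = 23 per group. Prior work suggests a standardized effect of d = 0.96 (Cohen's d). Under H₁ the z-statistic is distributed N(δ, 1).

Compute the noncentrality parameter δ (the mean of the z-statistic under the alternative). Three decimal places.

δ ≈ 3.256

The noncentrality parameter scales effect size by the design's sample-size factor: δ = d·√(n/2) = 0.96 × √(23/2) = 3.2555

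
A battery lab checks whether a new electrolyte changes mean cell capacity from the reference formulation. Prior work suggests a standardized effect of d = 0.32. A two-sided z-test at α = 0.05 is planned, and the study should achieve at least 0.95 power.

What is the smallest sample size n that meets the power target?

n = 127

Set Φ(δ − 1.960) = 0.95; then δ − 1.960 = Φ⁻¹(0.95) = 1.645, giving δ = 3.605.
(The Φ(−δ − z_{α/2}) term is vanishingly small for δ > 0 and is dropped in the standard sample-size formula.)
δ = d·√n ⇒ n = (δ/d)² = (3.605 / 0.32)² = 126.90.
Round up to the next whole unit.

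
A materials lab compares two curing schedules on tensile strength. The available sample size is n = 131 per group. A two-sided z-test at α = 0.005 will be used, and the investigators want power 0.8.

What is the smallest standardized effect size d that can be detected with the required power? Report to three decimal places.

Required noncentrality: δ = z_{0.0025} + z_{0.20} = 2.807 + 0.842 = 3.649.
(Lower-tail contribution to power is negligible for δ > 0.)
δ = d·√(n/2) ⇒ d = δ/√(n/2) = 3.649/√(131/2) = 0.4508.

d ≈ 0.451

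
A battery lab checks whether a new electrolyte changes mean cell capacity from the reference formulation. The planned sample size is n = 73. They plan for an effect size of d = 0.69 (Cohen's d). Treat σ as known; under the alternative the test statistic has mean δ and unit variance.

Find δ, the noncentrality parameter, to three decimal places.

The noncentrality parameter scales effect size by the design's sample-size factor: δ = d·√n = 0.69 × √73 = 5.8954

δ ≈ 5.895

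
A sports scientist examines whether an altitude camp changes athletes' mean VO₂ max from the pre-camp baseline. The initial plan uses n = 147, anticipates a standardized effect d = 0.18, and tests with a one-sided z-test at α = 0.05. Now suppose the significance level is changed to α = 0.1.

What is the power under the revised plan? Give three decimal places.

δ = d·√n = 0.18 × √147 = 2.1824 (unchanged). New critical value: z_{0.1} = 1.282.
Revised power = P(Z > 1.282 − δ) = Φ(0.901) = 0.8162.

Power ≈ 0.816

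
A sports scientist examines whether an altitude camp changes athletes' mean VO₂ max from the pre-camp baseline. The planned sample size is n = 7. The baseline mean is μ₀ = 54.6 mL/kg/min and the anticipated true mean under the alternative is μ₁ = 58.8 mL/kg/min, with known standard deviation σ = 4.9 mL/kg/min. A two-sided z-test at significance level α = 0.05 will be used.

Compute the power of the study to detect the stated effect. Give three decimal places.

Standardized effect: d = |μ₁ − μ₀| / σ = |58.8 − 54.6| / 4.9 = 0.8571
Noncentrality parameter: δ = d·√n = 0.8571 × √7 = 2.2678
Critical value for a two-sided test at α = 0.05: z_{α/2} = 1.960.
Power = Φ(δ − 1.960) + Φ(−δ − 1.960) = Φ(0.308) + Φ(-4.228) = 0.6209 + 0.0000 = 0.6209.

Power ≈ 0.621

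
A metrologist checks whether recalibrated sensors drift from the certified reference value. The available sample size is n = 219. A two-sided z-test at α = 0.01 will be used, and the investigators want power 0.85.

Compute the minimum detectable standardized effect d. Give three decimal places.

Required noncentrality: δ = z_{0.005} + z_{0.15} = 2.576 + 1.036 = 3.612.
(Lower-tail contribution to power is negligible for δ > 0.)
δ = d·√n ⇒ d = δ/√n = 3.612/√219 = 0.2441.

d ≈ 0.244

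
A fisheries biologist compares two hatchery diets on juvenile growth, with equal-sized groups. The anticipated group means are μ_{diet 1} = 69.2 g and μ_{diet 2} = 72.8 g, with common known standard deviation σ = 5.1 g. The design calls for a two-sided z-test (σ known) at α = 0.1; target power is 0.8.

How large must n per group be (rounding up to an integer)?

Standardized effect: d = |μ_{diet 1} − μ_{diet 2}| / σ = |69.2 − 72.8| / 5.1 = 0.7059
Set Φ(δ − 1.645) = 0.8; then δ − 1.645 = Φ⁻¹(0.8) = 0.842, giving δ = 2.486.
(For δ > 0 the lower-tail rejection region contributes negligibly to power, so the one-term inversion is standard.)
δ = d·√(n/2) ⇒ n = 2(δ/d)² = 2 × (2.486 / 0.7059)² = 24.82.
Rounding up, n = 25 per group.

n = 25 per group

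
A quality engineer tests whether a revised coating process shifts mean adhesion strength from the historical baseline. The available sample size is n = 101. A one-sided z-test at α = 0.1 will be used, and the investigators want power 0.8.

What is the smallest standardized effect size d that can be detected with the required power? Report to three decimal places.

Need Φ(δ − 1.282) = 0.8, so δ = 1.282 + 0.842 = 2.123.
δ = d·√n ⇒ d = δ/√n = 2.123/√101 = 0.2113.

d ≈ 0.211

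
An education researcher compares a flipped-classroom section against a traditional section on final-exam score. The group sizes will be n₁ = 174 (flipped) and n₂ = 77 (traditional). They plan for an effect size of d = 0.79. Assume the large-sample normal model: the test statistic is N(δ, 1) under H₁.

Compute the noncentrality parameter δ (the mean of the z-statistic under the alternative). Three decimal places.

δ = d / √(1/n₁ + 1/n₂) = 0.79 / √(1/174 + 1/77) = 5.7718

δ ≈ 5.772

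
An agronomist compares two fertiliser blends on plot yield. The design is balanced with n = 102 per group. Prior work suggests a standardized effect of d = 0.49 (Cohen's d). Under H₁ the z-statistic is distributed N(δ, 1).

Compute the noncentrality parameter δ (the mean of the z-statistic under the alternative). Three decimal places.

The noncentrality parameter scales effect size by the design's sample-size factor: δ = d·√(n/2) = 0.49 × √(102/2) = 3.4993

δ ≈ 3.499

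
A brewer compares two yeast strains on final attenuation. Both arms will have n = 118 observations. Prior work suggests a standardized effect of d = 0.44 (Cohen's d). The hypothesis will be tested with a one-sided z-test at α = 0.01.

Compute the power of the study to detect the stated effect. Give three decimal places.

Power ≈ 0.854

Noncentrality parameter: δ = d·√(n/2) = 0.44 × √(118/2) = 3.3797
One-sided α = 0.01 → critical value z_{0.01} = 2.326.
Power = P(Z > 2.326 − δ) = Φ(1.053) = 0.8539.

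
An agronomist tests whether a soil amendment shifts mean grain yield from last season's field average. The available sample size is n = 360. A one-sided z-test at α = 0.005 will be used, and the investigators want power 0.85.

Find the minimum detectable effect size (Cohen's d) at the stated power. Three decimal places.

d ≈ 0.190

Required noncentrality: δ = z_{0.005} + z_{0.15} = 2.576 + 1.036 = 3.612.
δ = d·√n ⇒ d = δ/√n = 3.612/√360 = 0.1904.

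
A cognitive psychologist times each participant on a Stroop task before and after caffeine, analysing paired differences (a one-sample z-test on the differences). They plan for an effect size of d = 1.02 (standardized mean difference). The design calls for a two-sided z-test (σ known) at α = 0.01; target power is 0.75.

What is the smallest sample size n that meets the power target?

n = 11

For power 0.75 need Φ(δ − z_{0.005}) = 0.75, so δ = z_{0.005} + z_{0.25} = 2.576 + 0.674 = 3.250.
(The Φ(−δ − z_{α/2}) term is vanishingly small for δ > 0 and is dropped in the standard sample-size formula.)
δ = d·√n ⇒ n = (δ/d)² = (3.250 / 1.02)² = 10.15.
Rounding up, n = 11.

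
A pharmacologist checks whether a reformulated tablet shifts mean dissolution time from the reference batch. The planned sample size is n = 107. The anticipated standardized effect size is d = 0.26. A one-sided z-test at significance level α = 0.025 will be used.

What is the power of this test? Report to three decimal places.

Noncentrality parameter: δ = d·√n = 0.26 × √107 = 2.6895
One-sided α = 0.025 → critical value z_{0.025} = 1.960.
Power = Φ(δ − 1.960) = Φ(0.729) = 0.7672.

Power ≈ 0.767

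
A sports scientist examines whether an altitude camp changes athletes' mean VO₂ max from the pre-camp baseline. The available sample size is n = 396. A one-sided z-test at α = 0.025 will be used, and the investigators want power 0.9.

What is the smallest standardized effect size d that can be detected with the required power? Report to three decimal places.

d ≈ 0.163

Required noncentrality: δ = z_{0.025} + z_{0.10} = 1.960 + 1.282 = 3.242.
δ = d·√n ⇒ d = δ/√n = 3.242/√396 = 0.1629.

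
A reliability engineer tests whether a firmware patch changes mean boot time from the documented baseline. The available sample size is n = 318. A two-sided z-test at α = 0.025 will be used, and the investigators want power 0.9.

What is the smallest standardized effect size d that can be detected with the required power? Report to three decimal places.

d ≈ 0.198

Need Φ(δ − 2.241) = 0.9, so δ = 2.241 + 1.282 = 3.523.
(Lower-tail contribution to power is negligible for δ > 0.)
δ = d·√n ⇒ d = δ/√n = 3.523/√318 = 0.1976.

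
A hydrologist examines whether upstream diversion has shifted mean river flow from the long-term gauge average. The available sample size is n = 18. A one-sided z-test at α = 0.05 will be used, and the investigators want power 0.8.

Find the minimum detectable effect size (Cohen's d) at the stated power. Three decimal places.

d ≈ 0.586

Required noncentrality: δ = z_{0.05} + z_{0.20} = 1.645 + 0.842 = 2.486.
δ = d·√n ⇒ d = δ/√n = 2.486/√18 = 0.5861.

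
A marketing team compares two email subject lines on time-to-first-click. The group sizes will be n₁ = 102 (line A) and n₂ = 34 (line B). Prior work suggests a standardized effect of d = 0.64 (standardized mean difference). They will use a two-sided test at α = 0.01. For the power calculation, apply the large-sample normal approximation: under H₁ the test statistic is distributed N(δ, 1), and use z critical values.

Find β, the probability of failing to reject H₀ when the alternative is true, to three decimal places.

Noncentrality parameter: δ = d / √(1/n₁ + 1/n₂) = 0.64 / √(1/102 + 1/34) = 3.2318
Critical value for a two-sided test at α = 0.01: z_{α/2} = 2.576.
Power = Φ(δ − 2.576) + Φ(−δ − 2.576) = Φ(0.656) + Φ(-5.808) = 0.7441 + 0.0000 = 0.7441.
Type II error: β = 1 − power = 1 − 0.7441 = 0.2559.

β ≈ 0.256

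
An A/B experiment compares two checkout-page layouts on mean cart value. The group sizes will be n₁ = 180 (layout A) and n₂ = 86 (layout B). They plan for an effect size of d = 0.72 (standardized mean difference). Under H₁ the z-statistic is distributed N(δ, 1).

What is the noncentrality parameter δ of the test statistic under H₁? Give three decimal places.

δ ≈ 5.493

δ = d / √(1/n₁ + 1/n₂) = 0.72 / √(1/180 + 1/86) = 5.4926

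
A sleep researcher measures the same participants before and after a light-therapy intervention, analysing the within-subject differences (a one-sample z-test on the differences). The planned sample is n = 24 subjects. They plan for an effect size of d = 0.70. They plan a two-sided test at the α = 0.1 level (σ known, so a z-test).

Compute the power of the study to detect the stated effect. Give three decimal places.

Noncentrality parameter: λ = d·√n = 0.70 × √24 = 3.4293
Two-sided α = 0.1 → critical value z_{0.05} = 1.645.
Power = Φ(λ − 1.645) + Φ(−λ − 1.645) = Φ(1.784) + Φ(-5.074) = 0.9628 + 0.0000 = 0.9628.

Power ≈ 0.963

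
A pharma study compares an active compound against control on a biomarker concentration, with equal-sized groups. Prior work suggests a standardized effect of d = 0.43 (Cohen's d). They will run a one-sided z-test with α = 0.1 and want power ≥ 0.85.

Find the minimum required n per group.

For power 0.85 need Φ(δ − z_{0.1}) = 0.85, so δ = z_{0.1} + z_{0.15} = 1.282 + 1.036 = 2.318.
δ = d·√(n/2) ⇒ n = 2(δ/d)² = 2 × (2.318 / 0.43)² = 58.12.
Round up to the next whole unit.

n = 59 per group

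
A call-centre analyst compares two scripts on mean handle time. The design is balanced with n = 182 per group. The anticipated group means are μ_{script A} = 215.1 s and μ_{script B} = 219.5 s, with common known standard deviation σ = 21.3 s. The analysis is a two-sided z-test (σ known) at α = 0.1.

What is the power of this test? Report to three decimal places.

Standardized effect: d = |μ_{script A} − μ_{script B}| / σ = |215.1 − 219.5| / 21.3 = 0.2066
Noncentrality parameter: δ = d·√(n/2) = 0.2066 × √(182/2) = 1.9706
Two-sided α = 0.1 → critical value z_{0.05} = 1.645.
Power = Φ(δ − 1.645) + Φ(−δ − 1.645) = Φ(0.326) + Φ(-3.615) = 0.6277 + 0.0001 = 0.6278.

Power ≈ 0.628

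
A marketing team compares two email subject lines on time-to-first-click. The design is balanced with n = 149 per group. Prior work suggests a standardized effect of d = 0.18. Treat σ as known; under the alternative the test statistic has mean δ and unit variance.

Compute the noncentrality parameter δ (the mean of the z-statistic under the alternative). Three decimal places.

The noncentrality parameter scales effect size by the design's sample-size factor: δ = d·√(n/2) = 0.18 × √(149/2) = 1.5536

δ ≈ 1.554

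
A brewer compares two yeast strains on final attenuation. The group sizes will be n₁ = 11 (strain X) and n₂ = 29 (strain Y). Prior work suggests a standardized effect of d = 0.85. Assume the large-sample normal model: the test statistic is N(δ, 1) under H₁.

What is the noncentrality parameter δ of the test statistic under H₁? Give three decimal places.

δ = d / √(1/n₁ + 1/n₂) = 0.85 / √(1/11 + 1/29) = 2.4004

δ ≈ 2.400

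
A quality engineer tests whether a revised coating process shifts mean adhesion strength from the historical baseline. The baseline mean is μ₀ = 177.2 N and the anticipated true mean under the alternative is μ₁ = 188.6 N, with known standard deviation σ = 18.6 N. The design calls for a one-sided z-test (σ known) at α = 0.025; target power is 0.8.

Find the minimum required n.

Standardized effect: d = |μ₁ − μ₀| / σ = |188.6 − 177.2| / 18.6 = 0.6129
For power 0.8 need Φ(δ − z_{0.025}) = 0.8, so δ = z_{0.025} + z_{0.20} = 1.960 + 0.842 = 2.802.
δ = d·√n ⇒ n = (δ/d)² = (2.802 / 0.6129)² = 20.89.
Round up to the next whole unit.

n = 21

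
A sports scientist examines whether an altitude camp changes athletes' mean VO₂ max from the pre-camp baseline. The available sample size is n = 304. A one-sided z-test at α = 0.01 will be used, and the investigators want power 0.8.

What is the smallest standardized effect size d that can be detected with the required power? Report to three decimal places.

Need Φ(δ − 2.326) = 0.8, so δ = 2.326 + 0.842 = 3.168.
δ = d·√n ⇒ d = δ/√n = 3.168/√304 = 0.1817.

d ≈ 0.182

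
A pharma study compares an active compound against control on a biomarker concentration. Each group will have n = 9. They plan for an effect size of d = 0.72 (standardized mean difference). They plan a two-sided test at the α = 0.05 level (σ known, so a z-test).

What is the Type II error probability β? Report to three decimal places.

β ≈ 0.667

Noncentrality parameter: δ = d·√(n/2) = 0.72 × √(9/2) = 1.5274
Critical value for a two-sided test at α = 0.05: z_{α/2} = 1.960.
Power = Φ(δ − 1.960) + Φ(−δ − 1.960) = Φ(-0.433) + Φ(-3.487) = 0.3326 + 0.0002 = 0.3329.
Type II error: β = 1 − power = 1 − 0.3329 = 0.6671.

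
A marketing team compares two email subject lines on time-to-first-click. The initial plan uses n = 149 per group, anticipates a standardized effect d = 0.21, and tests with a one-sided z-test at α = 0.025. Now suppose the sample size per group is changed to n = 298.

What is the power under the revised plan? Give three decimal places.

With n = 298 per group: δ = d·√(n/2) = 0.21 × √(298/2) = 2.5634. Critical value z_{0.025} = 1.960.
Revised power = P(Z > 1.960 − δ) = Φ(0.603) = 0.7269.

Power ≈ 0.727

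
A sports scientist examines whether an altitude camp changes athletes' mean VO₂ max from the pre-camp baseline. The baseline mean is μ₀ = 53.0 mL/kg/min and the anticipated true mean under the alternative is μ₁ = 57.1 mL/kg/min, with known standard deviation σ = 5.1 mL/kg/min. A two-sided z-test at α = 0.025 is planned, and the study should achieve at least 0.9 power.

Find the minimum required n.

n = 20

Standardized effect: d = |μ₁ − μ₀| / σ = |57.1 − 53.0| / 5.1 = 0.8039
For power 0.9 need Φ(δ − z_{0.0125}) = 0.9, so δ = z_{0.0125} + z_{0.10} = 2.241 + 1.282 = 3.523.
(Ignoring the negligible lower-tail rejection probability gives the usual closed-form inversion.)
δ = d·√n ⇒ n = (δ/d)² = (3.523 / 0.8039)² = 19.20.
Round up to the next whole unit.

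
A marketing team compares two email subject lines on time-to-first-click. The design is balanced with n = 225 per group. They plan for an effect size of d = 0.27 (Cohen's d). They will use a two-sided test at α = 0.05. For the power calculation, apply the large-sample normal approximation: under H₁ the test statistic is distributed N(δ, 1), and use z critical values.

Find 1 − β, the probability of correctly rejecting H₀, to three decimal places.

Power ≈ 0.817

Noncentrality parameter: δ = d·√(n/2) = 0.27 × √(225/2) = 2.8638
Critical value for a two-sided test at α = 0.05: z_{α/2} = 1.960.
Power = Φ(δ − 1.960) + Φ(−δ − 1.960) = Φ(0.904) + Φ(-4.824) = 0.8170 + 0.0000 = 0.8170.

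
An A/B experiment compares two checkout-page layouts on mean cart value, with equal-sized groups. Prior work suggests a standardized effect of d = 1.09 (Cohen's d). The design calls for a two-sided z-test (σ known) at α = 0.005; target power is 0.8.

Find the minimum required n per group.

For power 0.8 need Φ(δ − z_{0.0025}) = 0.8, so δ = z_{0.0025} + z_{0.20} = 2.807 + 0.842 = 3.649.
(Ignoring the negligible lower-tail rejection probability gives the usual closed-form inversion.)
δ = d·√(n/2) ⇒ n = 2(δ/d)² = 2 × (3.649 / 1.09)² = 22.41.
Round up to the next whole unit.

n = 23 per group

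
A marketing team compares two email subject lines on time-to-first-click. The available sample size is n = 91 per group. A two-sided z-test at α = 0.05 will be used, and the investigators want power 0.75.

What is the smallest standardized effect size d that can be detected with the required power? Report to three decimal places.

Required noncentrality: δ = z_{0.025} + z_{0.25} = 1.960 + 0.674 = 2.634.
(The second rejection-region term Φ(−δ − z_{α/2}) is negligible and dropped.)
δ = d·√(n/2) ⇒ d = δ/√(n/2) = 2.634/√(91/2) = 0.3906.

d ≈ 0.391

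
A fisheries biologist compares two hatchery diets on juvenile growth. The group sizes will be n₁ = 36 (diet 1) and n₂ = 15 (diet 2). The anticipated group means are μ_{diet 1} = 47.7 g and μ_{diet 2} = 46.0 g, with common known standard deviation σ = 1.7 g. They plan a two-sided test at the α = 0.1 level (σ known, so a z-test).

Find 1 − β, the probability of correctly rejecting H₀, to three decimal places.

Standardized effect: d = |μ_{diet 1} − μ_{diet 2}| / σ = |47.7 − 46.0| / 1.7 = 1.0000
Noncentrality parameter: δ = d / √(1/n₁ + 1/n₂) = 1.0000 / √(1/36 + 1/15) = 3.2540
Two-sided α = 0.1 → critical value z_{0.05} = 1.645.
Power = Φ(δ − 1.645) + Φ(−δ − 1.645) = Φ(1.609) + Φ(-4.899) = 0.9462 + 0.0000 = 0.9462.

Power ≈ 0.946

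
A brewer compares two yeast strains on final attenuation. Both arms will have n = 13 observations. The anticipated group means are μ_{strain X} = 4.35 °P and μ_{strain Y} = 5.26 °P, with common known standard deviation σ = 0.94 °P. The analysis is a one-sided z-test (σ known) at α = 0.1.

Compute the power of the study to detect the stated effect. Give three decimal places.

Standardized effect: d = |μ_{strain X} − μ_{strain Y}| / σ = |4.35 − 5.26| / 0.94 = 0.9681
Noncentrality parameter: δ = d·√(n/2) = 0.9681 × √(13/2) = 2.4681
One-sided α = 0.1 → critical value z_{0.1} = 1.282.
Power = P(Z > 1.282 − δ) = Φ(1.187) = 0.8823.

Power ≈ 0.882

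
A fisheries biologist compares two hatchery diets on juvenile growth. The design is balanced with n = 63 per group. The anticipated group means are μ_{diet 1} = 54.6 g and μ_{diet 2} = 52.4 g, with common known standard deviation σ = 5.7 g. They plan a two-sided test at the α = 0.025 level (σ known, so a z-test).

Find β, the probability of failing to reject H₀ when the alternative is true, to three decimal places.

Standardized effect: d = |μ_{diet 1} − μ_{diet 2}| / σ = |54.6 − 52.4| / 5.7 = 0.3860
Noncentrality parameter: δ = d·√(n/2) = 0.3860 × √(63/2) = 2.1662
Two-sided α = 0.025 → critical value z_{0.0125} = 2.241.
Power = Φ(δ − 2.241) + Φ(−δ − 2.241) = Φ(-0.075) + Φ(-4.408) = 0.4700 + 0.0000 = 0.4700.
Type II error: β = 1 − power = 1 − 0.4700 = 0.5300.

β ≈ 0.530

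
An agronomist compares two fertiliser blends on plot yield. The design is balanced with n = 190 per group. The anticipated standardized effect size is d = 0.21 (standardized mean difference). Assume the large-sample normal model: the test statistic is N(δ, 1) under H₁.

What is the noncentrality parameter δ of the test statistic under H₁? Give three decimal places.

δ = d·√(n/2) = 0.21 × √(190/2) = 2.0468

δ ≈ 2.047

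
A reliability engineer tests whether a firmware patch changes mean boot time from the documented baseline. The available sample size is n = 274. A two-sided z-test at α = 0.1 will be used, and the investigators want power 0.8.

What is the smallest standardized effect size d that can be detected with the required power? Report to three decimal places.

Need Φ(δ − 1.645) = 0.8, so δ = 1.645 + 0.842 = 2.486.
(The second rejection-region term Φ(−δ − z_{α/2}) is negligible and dropped.)
δ = d·√n ⇒ d = δ/√n = 2.486/√274 = 0.1502.

d ≈ 0.150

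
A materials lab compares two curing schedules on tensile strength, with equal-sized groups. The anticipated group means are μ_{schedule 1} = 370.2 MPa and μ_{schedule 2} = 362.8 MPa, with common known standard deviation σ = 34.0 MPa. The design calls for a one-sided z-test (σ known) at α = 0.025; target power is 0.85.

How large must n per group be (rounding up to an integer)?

Standardized effect: d = |μ_{schedule 1} − μ_{schedule 2}| / σ = |370.2 − 362.8| / 34.0 = 0.2176
For power 0.85 need Φ(δ − z_{0.025}) = 0.85, so δ = z_{0.025} + z_{0.15} = 1.960 + 1.036 = 2.996.
δ = d·√(n/2) ⇒ n = 2(δ/d)² = 2 × (2.996 / 0.2176)² = 379.07.
Round up to the next whole unit.

n = 380 per group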